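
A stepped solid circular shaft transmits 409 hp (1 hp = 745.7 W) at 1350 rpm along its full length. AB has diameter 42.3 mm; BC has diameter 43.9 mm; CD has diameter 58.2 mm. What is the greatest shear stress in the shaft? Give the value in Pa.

ω = 2π·1350/60 = 141.4 rad/s, so T = P/ω = 409×745.7 / 141.4 = 2157 N·m.
Under the same torque, τ_max = 16T/(πd³) is largest where d is smallest — segment AB (d = 42.3 mm).
τ_max = 16·2157/(π·(0.0423)³) = 1.452×10^8 Pa.

1.45e8 Pa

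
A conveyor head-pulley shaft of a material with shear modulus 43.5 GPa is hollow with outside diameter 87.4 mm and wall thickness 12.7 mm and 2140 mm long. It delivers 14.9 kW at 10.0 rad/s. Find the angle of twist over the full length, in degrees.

0.982°

ω = 10.0 rad/s, so T = P/ω = 14.9×10³ / 10.00 = 1490 N·m.
J = π(d_o⁴ − d_i⁴)/32 = π(0.0874⁴ − 0.0620⁴)/32 = 4.278×10^-6 m⁴.
θ = T·L/(G·J) = 1490 × 2.14 / (43.5×10⁹ × 4.278×10^-6) = 0.01713 rad.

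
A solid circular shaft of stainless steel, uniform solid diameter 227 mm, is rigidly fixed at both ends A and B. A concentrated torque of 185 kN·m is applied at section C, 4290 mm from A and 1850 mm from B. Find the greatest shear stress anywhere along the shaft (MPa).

56.3 MPa

With uniform GJ and both ends fixed, compatibility θ_AC = θ_CB gives T_A·a = T_B·b, together with T_A + T_B = T₀.
T_A = T₀·b/(a+b) = 185000·1850/6140 = 55740 N·m; T_B = 129300 N·m.
τ in each portion: τ_AC = 2.43×10^7 Pa, τ_CB = 5.63×10^7 Pa; maximum is in CB.
τ_max = T_CB·r/J = 129300·0.114/2.61×10^-4 = 5.628×10^7 Pa.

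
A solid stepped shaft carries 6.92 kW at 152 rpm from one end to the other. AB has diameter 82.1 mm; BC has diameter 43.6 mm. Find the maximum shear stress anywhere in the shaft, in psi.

ω = 2π·152/60 = 15.92 rad/s, so T = P/ω = 6.92×10³ / 15.92 = 434.7 N·m.
Under the same torque, τ_max = 16T/(πd³) is largest where d is smallest — segment BC (d = 43.6 mm).
τ_max = 16·434.7/(π·(0.0436)³) = 2.671×10^7 Pa.

3870 psi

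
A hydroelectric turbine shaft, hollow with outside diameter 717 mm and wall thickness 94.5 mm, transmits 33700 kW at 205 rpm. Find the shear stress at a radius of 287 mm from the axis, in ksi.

3.57 ksi

ω = 2π·205/60 = 21.47 rad/s, so T = P/ω = 33700×10³ / 21.47 = 1.570e6 N·m.
J = π(d_o⁴ − d_i⁴)/32 = π(0.717⁴ − 0.528⁴)/32 = 0.01832 m⁴.
Shear stress varies linearly with radius: τ = T·r/J = 1.570e6 × 0.287 / 0.01832 = 2.460×10^7 Pa.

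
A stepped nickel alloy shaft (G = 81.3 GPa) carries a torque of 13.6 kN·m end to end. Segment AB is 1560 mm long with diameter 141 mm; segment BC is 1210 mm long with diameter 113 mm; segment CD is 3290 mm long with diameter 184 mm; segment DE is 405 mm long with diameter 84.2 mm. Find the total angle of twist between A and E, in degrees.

J_AB = π(0.141)⁴/32 = 3.88×10^-5 m⁴; J_BC = π(0.113)⁴/32 = 1.60×10^-5 m⁴; J_CD = π(0.184)⁴/32 = 1.13×10^-4 m⁴; J_DE = π(0.0842)⁴/32 = 4.93×10^-6 m⁴.
θ = (T/G)·Σ L_i/J_i = (13600/81.3×10⁹)·(1.56/3.88×10^-5 + 1.21/1.60×10^-5 + 3.29/1.13×10^-4 + 0.405/4.93×10^-6) = 0.03799 rad.

2.18°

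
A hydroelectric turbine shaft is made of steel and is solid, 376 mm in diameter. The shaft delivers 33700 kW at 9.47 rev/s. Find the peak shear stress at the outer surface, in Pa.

5.43e7 Pa

ω = 2π·9.47 = 59.50 rad/s, so T = P/ω = 33700×10³ / 59.50 = 566400 N·m.
J = πd⁴/32 = π(0.376)⁴/32 = 1.962×10^-3 m⁴.
τ_max = T·r/J = 566400 × 0.188 / 1.962×10^-3 = 5.426×10^7 Pa.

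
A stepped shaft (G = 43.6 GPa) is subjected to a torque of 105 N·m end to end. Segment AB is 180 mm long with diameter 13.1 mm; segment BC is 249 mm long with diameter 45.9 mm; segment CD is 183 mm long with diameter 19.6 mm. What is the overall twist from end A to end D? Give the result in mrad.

182 mrad

J_AB = π(0.0131)⁴/32 = 2.89×10^-9 m⁴; J_BC = π(0.0459)⁴/32 = 4.36×10^-7 m⁴; J_CD = π(0.0196)⁴/32 = 1.45×10^-8 m⁴.
θ = (T/G)·Σ L_i/J_i = (105.0/43.6×10⁹)·(0.180/2.89×10^-9 + 0.249/4.36×10^-7 + 0.183/1.45×10^-8) = 0.1817 rad.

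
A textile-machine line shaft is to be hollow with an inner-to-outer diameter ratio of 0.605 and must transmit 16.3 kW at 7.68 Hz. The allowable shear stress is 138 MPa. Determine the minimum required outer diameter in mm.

24.3 mm

ω = 2π·7.68 = 48.25 rad/s, so T = P/ω = 16.3×10³ / 48.25 = 337.8 N·m.
For a hollow shaft with d_i/d_o = 0.605: τ_max = 16T/(π d_o³ (1−k⁴)), so d_o = [16T/(π τ_allow (1−k⁴))]^(1/3) = [16·337.8/(π·1.38×10^8·0.8660)]^(1/3) = 0.02433 m.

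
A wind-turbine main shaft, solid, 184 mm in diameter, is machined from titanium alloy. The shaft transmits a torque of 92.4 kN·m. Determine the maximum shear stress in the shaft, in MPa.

75.5 MPa

J = πd⁴/32 = π(0.184)⁴/32 = 1.125×10^-4 m⁴.
τ_max = T·r/J = 92400 × 0.0920 / 1.125×10^-4 = 7.554×10^7 Pa.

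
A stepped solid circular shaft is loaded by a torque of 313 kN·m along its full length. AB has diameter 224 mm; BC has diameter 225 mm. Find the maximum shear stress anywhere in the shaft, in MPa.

Under the same torque, τ_max = 16T/(πd³) is largest where d is smallest — segment AB (d = 224 mm).
τ_max = 16·313000/(π·(0.224)³) = 1.418×10^8 Pa.

142 MPa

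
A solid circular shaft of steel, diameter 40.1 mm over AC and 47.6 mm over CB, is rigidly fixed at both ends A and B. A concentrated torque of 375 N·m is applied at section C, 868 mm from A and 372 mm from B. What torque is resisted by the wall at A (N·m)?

Compatibility: T_A·a/J_AC = T_B·b/J_CB with T_A + T_B = T₀.
J_AC = 2.54×10^-7 m⁴, J_CB = 5.04×10^-7 m⁴, so T_A = T₀·(J_AC/a)/((J_AC/a)+(J_CB/b)) = 66.58 N·m, T_B = 308.4 N·m.

66.6 N·m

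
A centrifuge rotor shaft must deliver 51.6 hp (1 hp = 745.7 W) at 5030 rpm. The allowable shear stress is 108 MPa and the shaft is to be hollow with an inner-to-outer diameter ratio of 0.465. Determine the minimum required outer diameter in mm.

15.3 mm

ω = 2π·5030/60 = 526.7 rad/s, so T = P/ω = 51.6×745.7 / 526.7 = 73.05 N·m.
For a hollow shaft with d_i/d_o = 0.465: τ_max = 16T/(π d_o³ (1−k⁴)), so d_o = [16T/(π τ_allow (1−k⁴))]^(1/3) = [16·73.05/(π·1.08×10^8·0.9532)]^(1/3) = 0.01535 m.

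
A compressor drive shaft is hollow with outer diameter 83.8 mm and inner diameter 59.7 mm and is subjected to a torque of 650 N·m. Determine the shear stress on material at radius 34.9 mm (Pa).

J = π(d_o⁴ − d_i⁴)/32 = π(0.0838⁴ − 0.0597⁴)/32 = 3.594×10^-6 m⁴.
Shear stress varies linearly with radius: τ = T·r/J = 650.0 × 0.0349 / 3.594×10^-6 = 6.311×10^6 Pa.

6.31e6 Pa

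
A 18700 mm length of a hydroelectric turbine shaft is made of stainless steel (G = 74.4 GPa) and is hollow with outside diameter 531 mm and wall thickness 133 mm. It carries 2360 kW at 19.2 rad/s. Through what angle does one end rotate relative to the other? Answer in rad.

ω = 19.2 rad/s, so T = P/ω = 2360×10³ / 19.20 = 122900 N·m.
J = π(d_o⁴ − d_i⁴)/32 = π(0.531⁴ − 0.265⁴)/32 = 7.321×10^-3 m⁴.
θ = T·L/(G·J) = 122900 × 18.7 / (74.4×10⁹ × 7.321×10^-3) = 4.220×10^-3 rad.

0.00422 rad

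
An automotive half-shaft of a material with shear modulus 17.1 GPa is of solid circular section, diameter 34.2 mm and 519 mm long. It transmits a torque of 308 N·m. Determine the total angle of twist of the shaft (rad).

J = πd⁴/32 = π(0.0342)⁴/32 = 1.343×10^-7 m⁴.
θ = T·L/(G·J) = 308.0 × 0.519 / (17.1×10⁹ × 1.343×10^-7) = 0.06960 rad.

0.0696 rad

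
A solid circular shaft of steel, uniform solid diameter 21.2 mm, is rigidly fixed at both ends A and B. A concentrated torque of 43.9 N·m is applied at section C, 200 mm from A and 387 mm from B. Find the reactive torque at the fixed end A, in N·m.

With uniform GJ and both ends fixed, compatibility θ_AC = θ_CB gives T_A·a = T_B·b, together with T_A + T_B = T₀.
T_A = T₀·b/(a+b) = 43.90·387/587.0 = 28.94 N·m; T_B = 14.96 N·m.

28.9 N·m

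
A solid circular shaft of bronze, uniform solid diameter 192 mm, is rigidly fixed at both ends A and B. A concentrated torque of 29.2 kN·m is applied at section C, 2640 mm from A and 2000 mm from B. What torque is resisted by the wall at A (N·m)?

12600 N·m

With uniform GJ and both ends fixed, compatibility θ_AC = θ_CB gives T_A·a = T_B·b, together with T_A + T_B = T₀.
T_A = T₀·b/(a+b) = 29200·2000/4640 = 12590 N·m; T_B = 16610 N·m.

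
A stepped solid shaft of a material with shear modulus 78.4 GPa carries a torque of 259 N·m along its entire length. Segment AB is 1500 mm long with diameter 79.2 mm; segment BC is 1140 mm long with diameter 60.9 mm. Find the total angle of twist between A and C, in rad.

0.00407 rad

J_AB = π(0.0792)⁴/32 = 3.86×10^-6 m⁴; J_BC = π(0.0609)⁴/32 = 1.35×10^-6 m⁴.
θ = (T/G)·Σ L_i/J_i = (259.0/78.4×10⁹)·(1.50/3.86×10^-6 + 1.14/1.35×10^-6) = 4.072×10^-3 rad.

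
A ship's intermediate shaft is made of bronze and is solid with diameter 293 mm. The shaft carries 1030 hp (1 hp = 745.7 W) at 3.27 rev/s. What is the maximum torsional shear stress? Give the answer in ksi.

ω = 2π·3.27 = 20.55 rad/s, so T = P/ω = 1030×745.7 / 20.55 = 37380 N·m.
J = πd⁴/32 = π(0.293)⁴/32 = 7.236×10^-4 m⁴.
τ_max = T·r/J = 37380 × 0.146 / 7.236×10^-4 = 7.569×10^6 Pa.

1.10 ksi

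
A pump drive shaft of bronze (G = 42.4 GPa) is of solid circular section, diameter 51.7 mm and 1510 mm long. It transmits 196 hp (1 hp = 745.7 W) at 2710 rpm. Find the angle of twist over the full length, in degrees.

1.50°

ω = 2π·2710/60 = 283.8 rad/s, so T = P/ω = 196×745.7 / 283.8 = 515.0 N·m.
J = πd⁴/32 = π(0.0517)⁴/32 = 7.014×10^-7 m⁴.
θ = T·L/(G·J) = 515.0 × 1.51 / (42.4×10⁹ × 7.014×10^-7) = 0.02615 rad.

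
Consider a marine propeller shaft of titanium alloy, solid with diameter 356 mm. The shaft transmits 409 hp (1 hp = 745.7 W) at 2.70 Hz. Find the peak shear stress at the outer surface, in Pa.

2.03e6 Pa

ω = 2π·2.70 = 16.96 rad/s, so T = P/ω = 409×745.7 / 16.96 = 17980 N·m.
J = πd⁴/32 = π(0.356)⁴/32 = 1.577×10^-3 m⁴.
τ_max = T·r/J = 17980 × 0.178 / 1.577×10^-3 = 2.029×10^6 Pa.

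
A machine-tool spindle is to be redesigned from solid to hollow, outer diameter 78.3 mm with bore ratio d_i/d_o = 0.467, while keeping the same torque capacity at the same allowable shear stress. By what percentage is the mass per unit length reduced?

Equal τ_max and T ⇒ the solid shaft needs d_s³ = d_o³(1−k⁴), so d_s = 78.3·(1−0.467⁴)^(1/3) = 77.04 mm.
Area ratio A_h/A_s = d_o²(1−k²)/d_s² = (1−k²)/(1−k⁴)^(2/3) = 0.8077.
Mass saving = 1 − 0.8077 = 19.2 %.

19.2 %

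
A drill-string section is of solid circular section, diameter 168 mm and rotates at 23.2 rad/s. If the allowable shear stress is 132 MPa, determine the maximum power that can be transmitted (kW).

J = πd⁴/32 = π(0.168)⁴/32 = 7.821×10^-5 m⁴.
T_max = τ_allow·J/r = 1.32×10^8 × 7.821×10^-5 / 0.0840 = 122900 N·m.
ω = 23.2 rad/s, so P_max = T_max·ω = 2.851×10^6 W.

2850 kW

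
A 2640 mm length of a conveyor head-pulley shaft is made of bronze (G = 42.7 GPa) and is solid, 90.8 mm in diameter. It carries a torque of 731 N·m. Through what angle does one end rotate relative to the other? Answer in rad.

J = πd⁴/32 = π(0.0908)⁴/32 = 6.673×10^-6 m⁴.
θ = T·L/(G·J) = 731.0 × 2.64 / (42.7×10⁹ × 6.673×10^-6) = 6.773×10^-3 rad.

0.00677 rad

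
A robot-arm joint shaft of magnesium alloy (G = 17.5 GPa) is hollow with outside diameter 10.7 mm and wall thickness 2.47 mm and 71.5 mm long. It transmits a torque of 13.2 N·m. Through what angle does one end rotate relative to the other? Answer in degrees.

J = π(d_o⁴ − d_i⁴)/32 = π(0.0107⁴ − 0.00576⁴)/32 = 1.179×10^-9 m⁴.
θ = T·L/(G·J) = 13.20 × 0.0715 / (17.5×10⁹ × 1.179×10^-9) = 0.04575 rad.

2.62°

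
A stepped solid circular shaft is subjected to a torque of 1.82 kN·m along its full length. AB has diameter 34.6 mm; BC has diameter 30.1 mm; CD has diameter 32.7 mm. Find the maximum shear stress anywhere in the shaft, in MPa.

340 MPa

Under the same torque, τ_max = 16T/(πd³) is largest where d is smallest — segment BC (d = 30.1 mm).
τ_max = 16·1820/(π·(0.0301)³) = 3.399×10^8 Pa.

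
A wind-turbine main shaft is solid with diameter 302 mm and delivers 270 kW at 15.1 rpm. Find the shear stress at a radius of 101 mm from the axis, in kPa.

21100 kPa

ω = 2π·15.1/60 = 1.581 rad/s, so T = P/ω = 270×10³ / 1.581 = 170700 N·m.
J = πd⁴/32 = π(0.302)⁴/32 = 8.166×10^-4 m⁴.
Shear stress varies linearly with radius: τ = T·r/J = 170700 × 0.101 / 8.166×10^-4 = 2.112×10^7 Pa.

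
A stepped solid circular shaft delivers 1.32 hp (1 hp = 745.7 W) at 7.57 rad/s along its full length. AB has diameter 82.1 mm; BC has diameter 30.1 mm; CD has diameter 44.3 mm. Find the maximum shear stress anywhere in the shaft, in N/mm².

24.3 N/mm²

ω = 7.57 rad/s, so T = P/ω = 1.32×745.7 / 7.570 = 130.0 N·m.
Under the same torque, τ_max = 16T/(πd³) is largest where d is smallest — segment BC (d = 30.1 mm).
τ_max = 16·130.0/(π·(0.0301)³) = 2.428×10^7 Pa.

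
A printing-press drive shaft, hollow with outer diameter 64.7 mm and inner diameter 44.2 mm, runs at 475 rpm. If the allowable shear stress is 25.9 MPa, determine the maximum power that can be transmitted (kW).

J = π(d_o⁴ − d_i⁴)/32 = π(0.0647⁴ − 0.0442⁴)/32 = 1.346×10^-6 m⁴.
T_max = τ_allow·J/r = 2.59×10^7 × 1.346×10^-6 / 0.0324 = 1077 N·m.
ω = 2π·475/60 = 49.74 rad/s, so P_max = T_max·ω = 5.359×10^4 W.

53.6 kW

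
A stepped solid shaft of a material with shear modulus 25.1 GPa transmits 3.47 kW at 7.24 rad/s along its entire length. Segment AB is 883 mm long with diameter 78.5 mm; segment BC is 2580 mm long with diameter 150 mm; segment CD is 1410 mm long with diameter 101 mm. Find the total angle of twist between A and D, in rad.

0.00815 rad

ω = 7.24 rad/s, so T = P/ω = 3.47×10³ / 7.240 = 479.3 N·m.
J_AB = π(0.0785)⁴/32 = 3.73×10^-6 m⁴; J_BC = π(0.150)⁴/32 = 4.97×10^-5 m⁴; J_CD = π(0.101)⁴/32 = 1.02×10^-5 m⁴.
θ = (T/G)·Σ L_i/J_i = (479.3/25.1×10⁹)·(0.883/3.73×10^-6 + 2.58/4.97×10^-5 + 1.41/1.02×10^-5) = 8.149×10^-3 rad.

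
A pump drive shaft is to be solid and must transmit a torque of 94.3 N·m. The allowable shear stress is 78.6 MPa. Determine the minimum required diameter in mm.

18.3 mm

For a solid shaft τ_max = 16T/(πd³), so d = (16T/(π τ_allow))^(1/3) = (16·94.30/(π·7.86×10^7))^(1/3) = 0.01828 m.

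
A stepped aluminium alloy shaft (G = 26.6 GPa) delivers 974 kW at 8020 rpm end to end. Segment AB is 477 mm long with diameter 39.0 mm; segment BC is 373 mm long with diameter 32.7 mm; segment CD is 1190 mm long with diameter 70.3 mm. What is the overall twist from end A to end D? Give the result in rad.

ω = 2π·8020/60 = 839.9 rad/s, so T = P/ω = 974×10³ / 839.9 = 1160 N·m.
J_AB = π(0.0390)⁴/32 = 2.27×10^-7 m⁴; J_BC = π(0.0327)⁴/32 = 1.12×10^-7 m⁴; J_CD = π(0.0703)⁴/32 = 2.40×10^-6 m⁴.
θ = (T/G)·Σ L_i/J_i = (1160/26.6×10⁹)·(0.477/2.27×10^-7 + 0.373/1.12×10^-7 + 1.19/2.40×10^-6) = 0.2581 rad.

0.258 rad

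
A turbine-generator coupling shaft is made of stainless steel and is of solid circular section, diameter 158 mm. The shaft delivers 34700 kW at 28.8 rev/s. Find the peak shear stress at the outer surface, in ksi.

ω = 2π·28.8 = 181.0 rad/s, so T = P/ω = 34700×10³ / 181.0 = 191800 N·m.
J = πd⁴/32 = π(0.158)⁴/32 = 6.118×10^-5 m⁴.
τ_max = T·r/J = 191800 × 0.0790 / 6.118×10^-5 = 2.476×10^8 Pa.

35.9 ksi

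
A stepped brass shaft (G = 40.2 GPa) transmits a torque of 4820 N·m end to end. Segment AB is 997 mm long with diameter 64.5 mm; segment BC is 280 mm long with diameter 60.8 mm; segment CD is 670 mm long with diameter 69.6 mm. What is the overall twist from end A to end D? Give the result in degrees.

7.46°

J_AB = π(0.0645)⁴/32 = 1.70×10^-6 m⁴; J_BC = π(0.0608)⁴/32 = 1.34×10^-6 m⁴; J_CD = π(0.0696)⁴/32 = 2.30×10^-6 m⁴.
θ = (T/G)·Σ L_i/J_i = (4820/40.2×10⁹)·(0.997/1.70×10^-6 + 0.280/1.34×10^-6 + 0.670/2.30×10^-6) = 0.1302 rad.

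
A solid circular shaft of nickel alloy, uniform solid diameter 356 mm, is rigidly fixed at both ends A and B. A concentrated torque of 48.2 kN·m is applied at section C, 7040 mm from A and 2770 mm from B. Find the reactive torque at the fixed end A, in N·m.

13600 N·m

With uniform GJ and both ends fixed, compatibility θ_AC = θ_CB gives T_A·a = T_B·b, together with T_A + T_B = T₀.
T_A = T₀·b/(a+b) = 48200·2770/9810 = 13610 N·m; T_B = 34590 N·m.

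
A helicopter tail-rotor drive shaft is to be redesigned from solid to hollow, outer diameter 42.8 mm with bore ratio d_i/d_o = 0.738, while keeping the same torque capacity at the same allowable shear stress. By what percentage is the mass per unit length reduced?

Equal τ_max and T ⇒ the solid shaft needs d_s³ = d_o³(1−k⁴), so d_s = 42.8·(1−0.738⁴)^(1/3) = 38.06 mm.
Area ratio A_h/A_s = d_o²(1−k²)/d_s² = (1−k²)/(1−k⁴)^(2/3) = 0.5757.
Mass saving = 1 − 0.5757 = 42.4 %.

42.4 %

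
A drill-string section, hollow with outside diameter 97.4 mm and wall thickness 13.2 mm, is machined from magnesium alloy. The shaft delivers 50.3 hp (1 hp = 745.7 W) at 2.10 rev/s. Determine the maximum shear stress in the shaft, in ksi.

3.17 ksi

ω = 2π·2.10 = 13.19 rad/s, so T = P/ω = 50.3×745.7 / 13.19 = 2843 N·m.
J = π(d_o⁴ − d_i⁴)/32 = π(0.0974⁴ − 0.0710⁴)/32 = 6.341×10^-6 m⁴.
τ_max = T·r/J = 2843 × 0.0487 / 6.341×10^-6 = 2.183×10^7 Pa.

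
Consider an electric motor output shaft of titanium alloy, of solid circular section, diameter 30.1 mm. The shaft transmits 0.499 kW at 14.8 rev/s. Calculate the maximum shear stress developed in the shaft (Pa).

ω = 2π·14.8 = 92.99 rad/s, so T = P/ω = 0.499×10³ / 92.99 = 5.366 N·m.
J = πd⁴/32 = π(0.0301)⁴/32 = 8.059×10^-8 m⁴.
τ_max = T·r/J = 5.366 × 0.0151 / 8.059×10^-8 = 1.002×10^6 Pa.

1.00e6 Pa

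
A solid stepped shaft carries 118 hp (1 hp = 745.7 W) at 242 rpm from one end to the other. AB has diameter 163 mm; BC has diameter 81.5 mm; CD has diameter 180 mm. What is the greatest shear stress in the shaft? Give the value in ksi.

4.74 ksi

ω = 2π·242/60 = 25.34 rad/s, so T = P/ω = 118×745.7 / 25.34 = 3472 N·m.
Under the same torque, τ_max = 16T/(πd³) is largest where d is smallest — segment BC (d = 81.5 mm).
τ_max = 16·3472/(π·(0.0815)³) = 3.267×10^7 Pa.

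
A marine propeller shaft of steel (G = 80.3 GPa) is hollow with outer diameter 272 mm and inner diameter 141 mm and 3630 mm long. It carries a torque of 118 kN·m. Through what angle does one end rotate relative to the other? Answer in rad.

J = π(d_o⁴ − d_i⁴)/32 = π(0.272⁴ − 0.141⁴)/32 = 4.986×10^-4 m⁴.
θ = T·L/(G·J) = 118000 × 3.63 / (80.3×10⁹ × 4.986×10^-4) = 0.01070 rad.

0.0107 rad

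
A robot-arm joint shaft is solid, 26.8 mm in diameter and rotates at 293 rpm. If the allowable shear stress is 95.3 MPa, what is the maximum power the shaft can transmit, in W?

11100 W

J = πd⁴/32 = π(0.0268)⁴/32 = 5.065×10^-8 m⁴.
T_max = τ_allow·J/r = 9.53×10^7 × 5.065×10^-8 / 0.0134 = 360.2 N·m.
ω = 2π·293/60 = 30.68 rad/s, so P_max = T_max·ω = 1.105×10^4 W.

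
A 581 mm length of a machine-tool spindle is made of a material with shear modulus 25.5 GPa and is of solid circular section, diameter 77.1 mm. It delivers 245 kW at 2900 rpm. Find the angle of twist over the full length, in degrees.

ω = 2π·2900/60 = 303.7 rad/s, so T = P/ω = 245×10³ / 303.7 = 806.8 N·m.
J = πd⁴/32 = π(0.0771)⁴/32 = 3.469×10^-6 m⁴.
θ = T·L/(G·J) = 806.8 × 0.581 / (25.5×10⁹ × 3.469×10^-6) = 5.299×10^-3 rad.

0.304°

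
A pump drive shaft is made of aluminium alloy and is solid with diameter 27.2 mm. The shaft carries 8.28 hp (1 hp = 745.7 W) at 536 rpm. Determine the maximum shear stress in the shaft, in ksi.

4.04 ksi

ω = 2π·536/60 = 56.13 rad/s, so T = P/ω = 8.28×745.7 / 56.13 = 110.0 N·m.
J = πd⁴/32 = π(0.0272)⁴/32 = 5.374×10^-8 m⁴.
τ_max = T·r/J = 110.0 × 0.0136 / 5.374×10^-8 = 2.784×10^7 Pa.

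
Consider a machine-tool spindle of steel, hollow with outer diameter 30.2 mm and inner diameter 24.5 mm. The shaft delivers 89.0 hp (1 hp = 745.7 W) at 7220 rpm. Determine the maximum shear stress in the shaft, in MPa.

28.6 MPa

ω = 2π·7220/60 = 756.1 rad/s, so T = P/ω = 89.0×745.7 / 756.1 = 87.78 N·m.
J = π(d_o⁴ − d_i⁴)/32 = π(0.0302⁴ − 0.0245⁴)/32 = 4.629×10^-8 m⁴.
τ_max = T·r/J = 87.78 × 0.0151 / 4.629×10^-8 = 2.863×10^7 Pa.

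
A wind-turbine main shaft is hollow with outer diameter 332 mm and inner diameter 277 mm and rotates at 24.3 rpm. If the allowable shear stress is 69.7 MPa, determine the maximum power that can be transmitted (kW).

657 kW

J = π(d_o⁴ − d_i⁴)/32 = π(0.332⁴ − 0.277⁴)/32 = 6.148×10^-4 m⁴.
T_max = τ_allow·J/r = 6.97×10^7 × 6.148×10^-4 / 0.166 = 258100 N·m.
ω = 2π·24.3/60 = 2.545 rad/s, so P_max = T_max·ω = 6.569×10^5 W.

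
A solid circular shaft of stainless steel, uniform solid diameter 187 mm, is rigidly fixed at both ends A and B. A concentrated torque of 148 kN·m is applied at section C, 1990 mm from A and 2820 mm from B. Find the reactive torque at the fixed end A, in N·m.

With uniform GJ and both ends fixed, compatibility θ_AC = θ_CB gives T_A·a = T_B·b, together with T_A + T_B = T₀.
T_A = T₀·b/(a+b) = 148000·2820/4810 = 86770 N·m; T_B = 61230 N·m.

86800 N·m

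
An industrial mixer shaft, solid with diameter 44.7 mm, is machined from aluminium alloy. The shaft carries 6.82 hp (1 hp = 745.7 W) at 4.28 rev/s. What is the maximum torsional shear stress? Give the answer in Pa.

1.08e7 Pa

ω = 2π·4.28 = 26.89 rad/s, so T = P/ω = 6.82×745.7 / 26.89 = 189.1 N·m.
J = πd⁴/32 = π(0.0447)⁴/32 = 3.919×10^-7 m⁴.
τ_max = T·r/J = 189.1 × 0.0224 / 3.919×10^-7 = 1.078×10^7 Pa.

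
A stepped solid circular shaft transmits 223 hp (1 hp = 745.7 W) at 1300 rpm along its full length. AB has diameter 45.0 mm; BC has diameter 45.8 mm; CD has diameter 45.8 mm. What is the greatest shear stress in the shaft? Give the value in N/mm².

ω = 2π·1300/60 = 136.1 rad/s, so T = P/ω = 223×745.7 / 136.1 = 1222 N·m.
Under the same torque, τ_max = 16T/(πd³) is largest where d is smallest — segment AB (d = 45.0 mm).
τ_max = 16·1222/(π·(0.0450)³) = 6.827×10^7 Pa.

68.3 N/mm²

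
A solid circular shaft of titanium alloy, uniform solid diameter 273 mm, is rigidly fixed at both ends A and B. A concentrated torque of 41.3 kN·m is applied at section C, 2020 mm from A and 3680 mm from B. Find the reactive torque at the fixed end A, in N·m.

With uniform GJ and both ends fixed, compatibility θ_AC = θ_CB gives T_A·a = T_B·b, together with T_A + T_B = T₀.
T_A = T₀·b/(a+b) = 41300·3680/5700 = 26660 N·m; T_B = 14640 N·m.

26700 N·m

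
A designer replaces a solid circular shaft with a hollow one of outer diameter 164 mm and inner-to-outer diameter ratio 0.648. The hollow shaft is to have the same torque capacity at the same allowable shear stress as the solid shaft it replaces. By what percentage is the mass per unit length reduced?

34.0 %

Equal τ_max and T ⇒ the solid shaft needs d_s³ = d_o³(1−k⁴), so d_s = 164·(1−0.648⁴)^(1/3) = 153.7 mm.
Area ratio A_h/A_s = d_o²(1−k²)/d_s² = (1−k²)/(1−k⁴)^(2/3) = 0.6602.
Mass saving = 1 − 0.6602 = 34.0 %.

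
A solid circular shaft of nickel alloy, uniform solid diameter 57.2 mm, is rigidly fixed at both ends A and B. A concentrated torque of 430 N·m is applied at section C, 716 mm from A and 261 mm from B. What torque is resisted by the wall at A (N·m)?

115 N·m

With uniform GJ and both ends fixed, compatibility θ_AC = θ_CB gives T_A·a = T_B·b, together with T_A + T_B = T₀.
T_A = T₀·b/(a+b) = 430.0·261/977.0 = 114.9 N·m; T_B = 315.1 N·m.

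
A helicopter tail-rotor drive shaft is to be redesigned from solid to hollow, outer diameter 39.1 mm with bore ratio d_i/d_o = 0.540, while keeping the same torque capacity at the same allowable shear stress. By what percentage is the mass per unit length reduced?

24.8 %

Equal τ_max and T ⇒ the solid shaft needs d_s³ = d_o³(1−k⁴), so d_s = 39.1·(1−0.540⁴)^(1/3) = 37.96 mm.
Area ratio A_h/A_s = d_o²(1−k²)/d_s² = (1−k²)/(1−k⁴)^(2/3) = 0.7516.
Mass saving = 1 − 0.7516 = 24.8 %.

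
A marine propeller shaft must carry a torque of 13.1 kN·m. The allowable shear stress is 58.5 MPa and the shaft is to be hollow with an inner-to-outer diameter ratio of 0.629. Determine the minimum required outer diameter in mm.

For a hollow shaft with d_i/d_o = 0.629: τ_max = 16T/(π d_o³ (1−k⁴)), so d_o = [16T/(π τ_allow (1−k⁴))]^(1/3) = [16·13100/(π·5.85×10^7·0.8435)]^(1/3) = 0.1106 m.

111 mm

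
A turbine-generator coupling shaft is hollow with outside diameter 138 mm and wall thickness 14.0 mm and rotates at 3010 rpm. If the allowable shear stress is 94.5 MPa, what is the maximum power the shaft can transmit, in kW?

J = π(d_o⁴ − d_i⁴)/32 = π(0.138⁴ − 0.110⁴)/32 = 2.123×10^-5 m⁴.
T_max = τ_allow·J/r = 9.45×10^7 × 2.123×10^-5 / 0.0690 = 29080 N·m.
ω = 2π·3010/60 = 315.2 rad/s, so P_max = T_max·ω = 9.166×10^6 W.

9170 kW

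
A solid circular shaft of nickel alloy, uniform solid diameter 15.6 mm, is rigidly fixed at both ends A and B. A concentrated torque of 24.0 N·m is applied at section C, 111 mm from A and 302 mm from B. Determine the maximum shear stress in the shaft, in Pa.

2.35e7 Pa

With uniform GJ and both ends fixed, compatibility θ_AC = θ_CB gives T_A·a = T_B·b, together with T_A + T_B = T₀.
T_A = T₀·b/(a+b) = 24.00·302/413.0 = 17.55 N·m; T_B = 6.450 N·m.
τ in each portion: τ_AC = 2.35×10^7 Pa, τ_CB = 8.65×10^6 Pa; maximum is in AC.
τ_max = T_AC·r/J = 17.55·0.00780/5.81×10^-9 = 2.354×10^7 Pa.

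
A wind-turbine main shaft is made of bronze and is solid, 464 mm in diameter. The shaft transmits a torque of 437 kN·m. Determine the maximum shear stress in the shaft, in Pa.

J = πd⁴/32 = π(0.464)⁴/32 = 4.551×10^-3 m⁴.
τ_max = T·r/J = 437000 × 0.232 / 4.551×10^-3 = 2.228×10^7 Pa.

2.23e7 Pa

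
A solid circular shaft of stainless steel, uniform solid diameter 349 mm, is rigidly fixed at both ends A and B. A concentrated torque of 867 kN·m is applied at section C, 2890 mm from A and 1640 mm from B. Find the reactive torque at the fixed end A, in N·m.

314000 N·m

With uniform GJ and both ends fixed, compatibility θ_AC = θ_CB gives T_A·a = T_B·b, together with T_A + T_B = T₀.
T_A = T₀·b/(a+b) = 867000·1640/4530 = 313900 N·m; T_B = 553100 N·m.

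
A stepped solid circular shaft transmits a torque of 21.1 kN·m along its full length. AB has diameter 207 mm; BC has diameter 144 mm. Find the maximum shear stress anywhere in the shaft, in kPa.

36000 kPa

Under the same torque, τ_max = 16T/(πd³) is largest where d is smallest — segment BC (d = 144 mm).
τ_max = 16·21100/(π·(0.144)³) = 3.599×10^7 Pa.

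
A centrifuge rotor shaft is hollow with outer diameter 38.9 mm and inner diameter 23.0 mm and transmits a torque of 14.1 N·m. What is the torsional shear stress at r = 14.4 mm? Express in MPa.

J = π(d_o⁴ − d_i⁴)/32 = π(0.0389⁴ − 0.0230⁴)/32 = 1.973×10^-7 m⁴.
Shear stress varies linearly with radius: τ = T·r/J = 14.10 × 0.0144 / 1.973×10^-7 = 1.029×10^6 Pa.

1.03 MPa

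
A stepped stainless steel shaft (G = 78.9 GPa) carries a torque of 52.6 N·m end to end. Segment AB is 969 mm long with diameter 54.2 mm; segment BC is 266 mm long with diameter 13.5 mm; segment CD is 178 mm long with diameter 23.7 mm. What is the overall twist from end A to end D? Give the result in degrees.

J_AB = π(0.0542)⁴/32 = 8.47×10^-7 m⁴; J_BC = π(0.0135)⁴/32 = 3.26×10^-9 m⁴; J_CD = π(0.0237)⁴/32 = 3.10×10^-8 m⁴.
θ = (T/G)·Σ L_i/J_i = (52.60/78.9×10⁹)·(0.969/8.47×10^-7 + 0.266/3.26×10^-9 + 0.178/3.10×10^-8) = 0.05898 rad.

3.38°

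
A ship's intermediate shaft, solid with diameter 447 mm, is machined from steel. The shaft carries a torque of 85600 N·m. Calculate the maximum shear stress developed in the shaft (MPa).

4.88 MPa

J = πd⁴/32 = π(0.447)⁴/32 = 3.919×10^-3 m⁴.
τ_max = T·r/J = 85600 × 0.224 / 3.919×10^-3 = 4.881×10^6 Pa.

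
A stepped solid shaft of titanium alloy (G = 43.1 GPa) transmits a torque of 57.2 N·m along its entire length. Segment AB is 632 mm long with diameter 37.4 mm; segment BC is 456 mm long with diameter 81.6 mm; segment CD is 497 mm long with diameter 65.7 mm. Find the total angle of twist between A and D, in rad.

0.00487 rad

J_AB = π(0.0374)⁴/32 = 1.92×10^-7 m⁴; J_BC = π(0.0816)⁴/32 = 4.35×10^-6 m⁴; J_CD = π(0.0657)⁴/32 = 1.83×10^-6 m⁴.
θ = (T/G)·Σ L_i/J_i = (57.20/43.1×10⁹)·(0.632/1.92×10^-7 + 0.456/4.35×10^-6 + 0.497/1.83×10^-6) = 4.866×10^-3 rad.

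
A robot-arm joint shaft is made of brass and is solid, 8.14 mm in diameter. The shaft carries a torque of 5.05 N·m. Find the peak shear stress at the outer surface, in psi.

6920 psi

J = πd⁴/32 = π(0.00814)⁴/32 = 4.310×10^-10 m⁴.
τ_max = T·r/J = 5.050 × 0.00407 / 4.310×10^-10 = 4.769×10^7 Pa.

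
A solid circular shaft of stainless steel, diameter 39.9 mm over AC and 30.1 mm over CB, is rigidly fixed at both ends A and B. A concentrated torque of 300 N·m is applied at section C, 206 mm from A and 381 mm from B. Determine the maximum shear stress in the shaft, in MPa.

20.5 MPa

Compatibility: T_A·a/J_AC = T_B·b/J_CB with T_A + T_B = T₀.
J_AC = 2.49×10^-7 m⁴, J_CB = 8.06×10^-8 m⁴, so T_A = T₀·(J_AC/a)/((J_AC/a)+(J_CB/b)) = 255.3 N·m, T_B = 44.71 N·m.
τ in each portion: τ_AC = 2.05×10^7 Pa, τ_CB = 8.35×10^6 Pa; maximum is in AC.
τ_max = T_AC·r/J = 255.3·0.0199/2.49×10^-7 = 2.047×10^7 Pa.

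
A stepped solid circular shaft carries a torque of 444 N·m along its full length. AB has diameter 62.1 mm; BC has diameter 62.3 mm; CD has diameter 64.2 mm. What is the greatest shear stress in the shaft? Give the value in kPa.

Under the same torque, τ_max = 16T/(πd³) is largest where d is smallest — segment AB (d = 62.1 mm).
τ_max = 16·444.0/(π·(0.0621)³) = 9.442×10^6 Pa.

9440 kPa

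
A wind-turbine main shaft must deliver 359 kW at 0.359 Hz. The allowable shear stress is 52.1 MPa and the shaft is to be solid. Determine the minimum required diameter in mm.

250 mm

ω = 2π·0.359 = 2.256 rad/s, so T = P/ω = 359×10³ / 2.256 = 159200 N·m.
For a solid shaft τ_max = 16T/(πd³), so d = (16T/(π τ_allow))^(1/3) = (16·159200/(π·5.21×10^7))^(1/3) = 0.2496 m.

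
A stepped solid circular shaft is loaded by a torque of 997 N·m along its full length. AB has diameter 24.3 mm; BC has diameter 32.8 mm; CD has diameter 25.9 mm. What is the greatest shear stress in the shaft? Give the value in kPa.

Under the same torque, τ_max = 16T/(πd³) is largest where d is smallest — segment AB (d = 24.3 mm).
τ_max = 16·997.0/(π·(0.0243)³) = 3.539×10^8 Pa.

354000 kPa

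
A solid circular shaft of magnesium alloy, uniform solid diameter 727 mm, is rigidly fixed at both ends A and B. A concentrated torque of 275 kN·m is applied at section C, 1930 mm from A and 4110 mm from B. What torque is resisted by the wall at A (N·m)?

187000 N·m

With uniform GJ and both ends fixed, compatibility θ_AC = θ_CB gives T_A·a = T_B·b, together with T_A + T_B = T₀.
T_A = T₀·b/(a+b) = 275000·4110/6040 = 187100 N·m; T_B = 87870 N·m.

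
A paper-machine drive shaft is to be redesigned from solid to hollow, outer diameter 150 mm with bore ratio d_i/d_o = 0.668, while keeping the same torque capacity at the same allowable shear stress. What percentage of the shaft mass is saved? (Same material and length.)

Equal τ_max and T ⇒ the solid shaft needs d_s³ = d_o³(1−k⁴), so d_s = 150·(1−0.668⁴)^(1/3) = 139.3 mm.
Area ratio A_h/A_s = d_o²(1−k²)/d_s² = (1−k²)/(1−k⁴)^(2/3) = 0.6421.
Mass saving = 1 − 0.6421 = 35.8 %.

35.8 %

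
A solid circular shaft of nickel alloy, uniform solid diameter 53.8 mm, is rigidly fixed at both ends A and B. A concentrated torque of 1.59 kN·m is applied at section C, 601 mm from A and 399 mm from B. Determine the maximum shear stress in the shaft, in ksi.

4.53 ksi

With uniform GJ and both ends fixed, compatibility θ_AC = θ_CB gives T_A·a = T_B·b, together with T_A + T_B = T₀.
T_A = T₀·b/(a+b) = 1590·399/1000 = 634.4 N·m; T_B = 955.6 N·m.
τ in each portion: τ_AC = 2.07×10^7 Pa, τ_CB = 3.13×10^7 Pa; maximum is in CB.
τ_max = T_CB·r/J = 955.6·0.0269/8.22×10^-7 = 3.125×10^7 Pa.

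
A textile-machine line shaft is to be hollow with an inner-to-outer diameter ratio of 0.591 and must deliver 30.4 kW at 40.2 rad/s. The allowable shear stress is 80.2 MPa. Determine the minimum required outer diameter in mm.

38.0 mm

ω = 40.2 rad/s, so T = P/ω = 30.4×10³ / 40.20 = 756.2 N·m.
For a hollow shaft with d_i/d_o = 0.591: τ_max = 16T/(π d_o³ (1−k⁴)), so d_o = [16T/(π τ_allow (1−k⁴))]^(1/3) = [16·756.2/(π·8.02×10^7·0.8780)]^(1/3) = 0.03796 m.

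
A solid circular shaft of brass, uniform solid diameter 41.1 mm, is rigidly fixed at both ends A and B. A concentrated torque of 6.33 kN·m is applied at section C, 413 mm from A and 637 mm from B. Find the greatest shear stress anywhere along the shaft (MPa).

With uniform GJ and both ends fixed, compatibility θ_AC = θ_CB gives T_A·a = T_B·b, together with T_A + T_B = T₀.
T_A = T₀·b/(a+b) = 6330·637/1050 = 3840 N·m; T_B = 2490 N·m.
τ in each portion: τ_AC = 2.82×10^8 Pa, τ_CB = 1.83×10^8 Pa; maximum is in AC.
τ_max = T_AC·r/J = 3840·0.0206/2.80×10^-7 = 2.817×10^8 Pa.

282 MPa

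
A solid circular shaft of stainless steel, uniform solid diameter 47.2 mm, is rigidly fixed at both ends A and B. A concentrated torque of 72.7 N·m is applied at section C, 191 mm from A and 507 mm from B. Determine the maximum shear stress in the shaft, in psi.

With uniform GJ and both ends fixed, compatibility θ_AC = θ_CB gives T_A·a = T_B·b, together with T_A + T_B = T₀.
T_A = T₀·b/(a+b) = 72.70·507/698.0 = 52.81 N·m; T_B = 19.89 N·m.
τ in each portion: τ_AC = 2.56×10^6 Pa, τ_CB = 9.64×10^5 Pa; maximum is in AC.
τ_max = T_AC·r/J = 52.81·0.0236/4.87×10^-7 = 2.558×10^6 Pa.

371 psi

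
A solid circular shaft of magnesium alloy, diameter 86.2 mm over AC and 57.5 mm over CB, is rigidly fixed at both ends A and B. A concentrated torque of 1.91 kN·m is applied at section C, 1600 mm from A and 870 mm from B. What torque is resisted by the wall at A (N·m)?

Compatibility: T_A·a/J_AC = T_B·b/J_CB with T_A + T_B = T₀.
J_AC = 5.42×10^-6 m⁴, J_CB = 1.07×10^-6 m⁴, so T_A = T₀·(J_AC/a)/((J_AC/a)+(J_CB/b)) = 1400 N·m, T_B = 509.8 N·m.

1400 N·m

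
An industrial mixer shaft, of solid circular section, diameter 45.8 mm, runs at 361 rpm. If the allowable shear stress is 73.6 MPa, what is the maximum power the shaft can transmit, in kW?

J = πd⁴/32 = π(0.0458)⁴/32 = 4.320×10^-7 m⁴.
T_max = τ_allow·J/r = 7.36×10^7 × 4.320×10^-7 / 0.0229 = 1388 N·m.
ω = 2π·361/60 = 37.80 rad/s, so P_max = T_max·ω = 5.249×10^4 W.

52.5 kW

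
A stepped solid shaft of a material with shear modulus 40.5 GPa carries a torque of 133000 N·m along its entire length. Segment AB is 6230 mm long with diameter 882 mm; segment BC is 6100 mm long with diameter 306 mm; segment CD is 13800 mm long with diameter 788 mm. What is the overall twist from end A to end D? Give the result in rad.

0.0248 rad

J_AB = π(0.882)⁴/32 = 0.0594 m⁴; J_BC = π(0.306)⁴/32 = 8.61×10^-4 m⁴; J_CD = π(0.788)⁴/32 = 0.0379 m⁴.
θ = (T/G)·Σ L_i/J_i = (133000/40.5×10⁹)·(6.23/0.0594 + 6.10/8.61×10^-4 + 13.8/0.0379) = 0.02481 rad.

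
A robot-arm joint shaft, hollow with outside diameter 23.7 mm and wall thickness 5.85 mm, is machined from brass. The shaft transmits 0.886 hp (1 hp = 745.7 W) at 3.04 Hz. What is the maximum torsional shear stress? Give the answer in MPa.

14.2 MPa

ω = 2π·3.04 = 19.10 rad/s, so T = P/ω = 0.886×745.7 / 19.10 = 34.59 N·m.
J = π(d_o⁴ − d_i⁴)/32 = π(0.0237⁴ − 0.0120⁴)/32 = 2.894×10^-8 m⁴.
τ_max = T·r/J = 34.59 × 0.0118 / 2.894×10^-8 = 1.416×10^7 Pa.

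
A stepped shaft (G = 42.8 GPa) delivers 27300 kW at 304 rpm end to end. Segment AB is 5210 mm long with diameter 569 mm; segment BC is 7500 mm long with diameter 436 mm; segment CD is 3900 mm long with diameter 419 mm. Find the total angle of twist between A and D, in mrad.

78.3 mrad

ω = 2π·304/60 = 31.83 rad/s, so T = P/ω = 27300×10³ / 31.83 = 857600 N·m.
J_AB = π(0.569)⁴/32 = 0.0103 m⁴; J_BC = π(0.436)⁴/32 = 3.55×10^-3 m⁴; J_CD = π(0.419)⁴/32 = 3.03×10^-3 m⁴.
θ = (T/G)·Σ L_i/J_i = (857600/42.8×10⁹)·(5.21/0.0103 + 7.50/3.55×10^-3 + 3.90/3.03×10^-3) = 0.07833 rad.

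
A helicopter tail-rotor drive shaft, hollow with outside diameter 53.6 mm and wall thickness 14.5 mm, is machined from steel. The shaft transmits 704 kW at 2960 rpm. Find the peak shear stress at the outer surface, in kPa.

ω = 2π·2960/60 = 310.0 rad/s, so T = P/ω = 704×10³ / 310.0 = 2271 N·m.
J = π(d_o⁴ − d_i⁴)/32 = π(0.0536⁴ − 0.0246⁴)/32 = 7.744×10^-7 m⁴.
τ_max = T·r/J = 2271 × 0.0268 / 7.744×10^-7 = 7.860×10^7 Pa.

78600 kPa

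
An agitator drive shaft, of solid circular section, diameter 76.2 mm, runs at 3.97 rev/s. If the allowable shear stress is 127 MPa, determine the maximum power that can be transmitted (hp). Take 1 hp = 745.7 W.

369 hp

J = πd⁴/32 = π(0.0762)⁴/32 = 3.310×10^-6 m⁴.
T_max = τ_allow·J/r = 1.27×10^8 × 3.310×10^-6 / 0.0381 = 11030 N·m.
ω = 2π·3.97 = 24.94 rad/s, so P_max = T_max·ω = 2.752×10^5 W.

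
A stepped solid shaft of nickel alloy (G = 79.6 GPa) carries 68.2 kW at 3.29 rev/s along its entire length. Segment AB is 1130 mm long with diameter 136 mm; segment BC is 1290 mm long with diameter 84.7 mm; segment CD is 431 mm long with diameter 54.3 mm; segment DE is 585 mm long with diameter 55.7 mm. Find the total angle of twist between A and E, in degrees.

3.36°

ω = 2π·3.29 = 20.67 rad/s, so T = P/ω = 68.2×10³ / 20.67 = 3299 N·m.
J_AB = π(0.136)⁴/32 = 3.36×10^-5 m⁴; J_BC = π(0.0847)⁴/32 = 5.05×10^-6 m⁴; J_CD = π(0.0543)⁴/32 = 8.53×10^-7 m⁴; J_DE = π(0.0557)⁴/32 = 9.45×10^-7 m⁴.
θ = (T/G)·Σ L_i/J_i = (3299/79.6×10⁹)·(1.13/3.36×10^-5 + 1.29/5.05×10^-6 + 0.431/8.53×10^-7 + 0.585/9.45×10^-7) = 0.05856 rad.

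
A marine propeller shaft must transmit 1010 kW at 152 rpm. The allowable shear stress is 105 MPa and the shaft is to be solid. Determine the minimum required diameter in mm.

145 mm

ω = 2π·152/60 = 15.92 rad/s, so T = P/ω = 1010×10³ / 15.92 = 63450 N·m.
For a solid shaft τ_max = 16T/(πd³), so d = (16T/(π τ_allow))^(1/3) = (16·63450/(π·1.05×10^8))^(1/3) = 0.1455 m.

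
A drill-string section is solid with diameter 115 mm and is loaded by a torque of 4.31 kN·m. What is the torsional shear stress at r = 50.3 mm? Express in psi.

J = πd⁴/32 = π(0.115)⁴/32 = 1.717×10^-5 m⁴.
Shear stress varies linearly with radius: τ = T·r/J = 4310 × 0.0503 / 1.717×10^-5 = 1.263×10^7 Pa.

1830 psi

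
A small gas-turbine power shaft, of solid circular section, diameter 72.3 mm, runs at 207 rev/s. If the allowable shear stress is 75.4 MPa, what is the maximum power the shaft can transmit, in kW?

J = πd⁴/32 = π(0.0723)⁴/32 = 2.683×10^-6 m⁴.
T_max = τ_allow·J/r = 7.54×10^7 × 2.683×10^-6 / 0.0362 = 5595 N·m.
ω = 2π·207 = 1301 rad/s, so P_max = T_max·ω = 7.277×10^6 W.

7280 kW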